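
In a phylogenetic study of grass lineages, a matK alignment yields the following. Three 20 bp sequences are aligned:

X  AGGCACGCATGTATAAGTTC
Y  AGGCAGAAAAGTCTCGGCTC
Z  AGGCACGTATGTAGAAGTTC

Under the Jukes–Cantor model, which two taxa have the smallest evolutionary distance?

X and Z

X–Y: 8/20 differ, p = 0.400, d = 0.572.
X–Z: 2/20 differ, p = 0.100, d = 0.107.
Y–Z: 9/20 differ, p = 0.450, d = 0.687.
The smallest distance is between X and Z.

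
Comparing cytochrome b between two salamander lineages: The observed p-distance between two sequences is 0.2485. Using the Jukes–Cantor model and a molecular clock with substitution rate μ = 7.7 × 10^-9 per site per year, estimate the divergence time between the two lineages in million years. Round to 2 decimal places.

19.60

d = −(3/4) ln(1 − 4p/3) = −0.75 ln(1 − 0.331333) = −0.75 ln(0.668667)
  = −0.75 × (-0.402469) = 0.301852 substitutions/site.
Under a molecular clock d = 2μt, so t = d/(2μ) = 0.301852 / (2 × 7.7 × 10^-9) = 19.60 million years.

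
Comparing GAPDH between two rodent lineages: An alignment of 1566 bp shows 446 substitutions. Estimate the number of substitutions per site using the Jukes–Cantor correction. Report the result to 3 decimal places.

0.358

p = 446/1566 ≈ 0.284802.
d = −(3/4) ln(1 − 4p/3) = −0.75 ln(1 − 0.379736) = −0.75 ln(0.620264)
  = −0.75 × (-0.477610) = 0.358208 substitutions/site.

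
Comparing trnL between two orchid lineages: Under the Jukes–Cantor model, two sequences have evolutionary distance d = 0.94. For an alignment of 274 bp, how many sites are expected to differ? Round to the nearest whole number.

Invert JC69: p = (3/4)(1 − e^(−4d/3)) = 0.75 × (1 − e^(-1.253333)) = 0.75 × (1 − 0.285551) = 0.535837.
Expected differing sites = pL ≈ 0.535837 × 274 = 146.819338 ≈ 147.

147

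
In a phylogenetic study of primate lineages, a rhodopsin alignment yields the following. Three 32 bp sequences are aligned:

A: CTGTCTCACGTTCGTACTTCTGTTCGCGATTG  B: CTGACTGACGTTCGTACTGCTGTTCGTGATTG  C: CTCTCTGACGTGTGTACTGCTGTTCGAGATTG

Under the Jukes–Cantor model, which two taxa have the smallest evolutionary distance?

A–B: 4/32 differ, p = 0.125, d = 0.137.
A–C: 6/32 differ, p = 0.188, d = 0.216.
B–C: 5/32 differ, p = 0.156, d = 0.175.
The smallest distance is between A and B.

A and B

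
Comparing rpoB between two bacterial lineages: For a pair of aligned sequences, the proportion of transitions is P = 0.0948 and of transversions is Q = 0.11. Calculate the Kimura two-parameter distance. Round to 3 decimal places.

0.240

Under the Kimura two-parameter model, d = −½ ln(1 − 2P − Q) − ¼ ln(1 − 2Q).
1 − 2P − Q = 0.7004, giving −½ ln(0.7004) = 0.178052.
1 − 2Q = 0.78, giving −¼ ln(0.78) = 0.062115.
d = 0.178052 + 0.062115 = 0.240167.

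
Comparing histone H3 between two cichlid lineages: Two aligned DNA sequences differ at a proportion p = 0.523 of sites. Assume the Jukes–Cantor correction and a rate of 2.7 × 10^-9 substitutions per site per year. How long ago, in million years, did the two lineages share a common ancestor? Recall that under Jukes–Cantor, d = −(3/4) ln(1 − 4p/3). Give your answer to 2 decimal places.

165.99

d = −(3/4) ln(1 − 4p/3) = −0.75 ln(1 − 0.697333) = −0.75 ln(0.302667)
  = −0.75 × (-1.195122) = 0.896342 substitutions/site.
Under a molecular clock d = 2μt, so t = d/(2μ) = 0.896342 / (2 × 2.7 × 10^-9) = 165.99 million years.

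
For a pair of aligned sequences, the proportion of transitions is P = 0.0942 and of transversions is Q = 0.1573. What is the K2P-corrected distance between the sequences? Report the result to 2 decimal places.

Under the Kimura two-parameter model, d = −½ ln(1 − 2P − Q) − ¼ ln(1 − 2Q).
1 − 2P − Q = 0.6543, giving −½ ln(0.6543) = 0.212095.
1 − 2Q = 0.6854, giving −¼ ln(0.6854) = 0.094438.
d = 0.212095 + 0.094438 = 0.306533.

0.31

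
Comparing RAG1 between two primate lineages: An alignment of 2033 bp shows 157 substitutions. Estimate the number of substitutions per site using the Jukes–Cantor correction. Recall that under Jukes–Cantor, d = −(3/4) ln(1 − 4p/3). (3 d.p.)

0.081

p = 157/2033 ≈ 0.077226.
d = −(3/4) ln(1 − 4p/3) = −0.75 ln(1 − 0.102968) = −0.75 ln(0.897032)
  = −0.75 × (-0.108664) = 0.081498 substitutions/site.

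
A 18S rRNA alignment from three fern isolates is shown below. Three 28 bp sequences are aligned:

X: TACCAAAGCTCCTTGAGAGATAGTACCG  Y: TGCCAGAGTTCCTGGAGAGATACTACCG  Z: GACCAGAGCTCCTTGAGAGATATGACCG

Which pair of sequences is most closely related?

X and Z

X–Y: 5/28 differ, p = 0.179, d = 0.204.
X–Z: 4/28 differ, p = 0.143, d = 0.158.
Y–Z: 6/28 differ, p = 0.214, d = 0.252.
The smallest distance is between X and Z.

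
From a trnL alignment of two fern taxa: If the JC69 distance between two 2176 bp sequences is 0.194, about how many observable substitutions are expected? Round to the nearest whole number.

372

Invert JC69: p = (3/4)(1 − e^(−4d/3)) = 0.75 × (1 − e^(-0.258667)) = 0.75 × (1 − 0.772080) = 0.170940.
Expected differing sites = pL ≈ 0.170940 × 2176 = 371.96544 ≈ 372.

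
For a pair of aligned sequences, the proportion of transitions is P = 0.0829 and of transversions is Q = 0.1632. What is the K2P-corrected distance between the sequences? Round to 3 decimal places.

0.298

Under the Kimura two-parameter model, d = −½ ln(1 − 2P − Q) − ¼ ln(1 − 2Q).
1 − 2P − Q = 0.671, giving −½ ln(0.671) = 0.199493.
1 − 2Q = 0.6736, giving −¼ ln(0.6736) = 0.098780.
d = 0.199493 + 0.098780 = 0.298273.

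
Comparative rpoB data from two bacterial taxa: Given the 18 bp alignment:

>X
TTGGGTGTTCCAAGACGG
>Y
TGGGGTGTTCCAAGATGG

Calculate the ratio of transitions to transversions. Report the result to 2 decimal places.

1.00

Transitions are A↔G and C↔T; transversions are all other mismatches.
Transitions: 1. Transversions: 1.
R = 1/1 = 1.00.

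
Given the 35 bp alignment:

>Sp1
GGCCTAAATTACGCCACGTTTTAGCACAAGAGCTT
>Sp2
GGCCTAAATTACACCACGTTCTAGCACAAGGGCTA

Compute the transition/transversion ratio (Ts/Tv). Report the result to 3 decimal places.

Transitions are A↔G and C↔T; transversions are all other mismatches.
Transitions: 3. Transversions: 1.
R = 3/1 = 3.000.

3.000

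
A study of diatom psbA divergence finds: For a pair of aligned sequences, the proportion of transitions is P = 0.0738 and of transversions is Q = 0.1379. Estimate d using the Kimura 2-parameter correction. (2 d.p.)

0.25

Under the Kimura two-parameter model, d = −½ ln(1 − 2P − Q) − ¼ ln(1 − 2Q).
1 − 2P − Q = 0.7145, giving −½ ln(0.7145) = 0.168086.
1 − 2Q = 0.7242, giving −¼ ln(0.7242) = 0.080672.
d = 0.168086 + 0.080672 = 0.248758.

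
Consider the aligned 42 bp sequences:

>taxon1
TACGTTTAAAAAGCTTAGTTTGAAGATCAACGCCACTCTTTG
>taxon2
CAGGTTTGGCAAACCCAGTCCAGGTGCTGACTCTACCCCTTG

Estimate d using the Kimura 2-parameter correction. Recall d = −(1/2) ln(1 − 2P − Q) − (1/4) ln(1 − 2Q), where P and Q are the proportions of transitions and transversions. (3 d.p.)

1.575

Of 42 sites, 18 differences are transitions and 4 are transversions, so P = 18/42 ≈ 0.428571 and Q = 4/42 ≈ 0.095238.
Under the Kimura two-parameter model, d = −½ ln(1 − 2P − Q) − ¼ ln(1 − 2Q).
1 − 2P − Q = 0.04762, giving −½ ln(0.04762) = 1.522251.
1 − 2Q = 0.809524, giving −¼ ln(0.809524) = 0.052827.
d = 1.522251 + 0.052827 = 1.575078.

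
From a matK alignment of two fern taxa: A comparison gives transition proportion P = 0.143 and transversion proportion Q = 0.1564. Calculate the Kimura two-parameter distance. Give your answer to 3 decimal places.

0.386

Under the Kimura two-parameter model, d = −½ ln(1 − 2P − Q) − ¼ ln(1 − 2Q).
1 − 2P − Q = 0.5576, giving −½ ln(0.5576) = 0.292057.
1 − 2Q = 0.6872, giving −¼ ln(0.6872) = 0.093782.
d = 0.292057 + 0.093782 = 0.385839.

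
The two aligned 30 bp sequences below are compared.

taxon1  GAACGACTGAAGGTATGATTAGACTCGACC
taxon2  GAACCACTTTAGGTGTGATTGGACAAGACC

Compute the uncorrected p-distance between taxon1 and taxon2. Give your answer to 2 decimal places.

The sequences differ at 7 of 30 positions (sites 5, 9, 10, 15, 21, 25, 26).
p = 7/30 = 0.233333… ≈ 0.23 (to 2 d.p.).

0.23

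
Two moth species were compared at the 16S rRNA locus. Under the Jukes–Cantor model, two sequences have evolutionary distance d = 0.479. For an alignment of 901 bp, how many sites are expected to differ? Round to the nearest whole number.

Invert JC69: p = (3/4)(1 − e^(−4d/3)) = 0.75 × (1 − e^(-0.638667)) = 0.75 × (1 − 0.527996) = 0.354003.
Expected differing sites = pL ≈ 0.354003 × 901 = 318.956703 ≈ 319.

319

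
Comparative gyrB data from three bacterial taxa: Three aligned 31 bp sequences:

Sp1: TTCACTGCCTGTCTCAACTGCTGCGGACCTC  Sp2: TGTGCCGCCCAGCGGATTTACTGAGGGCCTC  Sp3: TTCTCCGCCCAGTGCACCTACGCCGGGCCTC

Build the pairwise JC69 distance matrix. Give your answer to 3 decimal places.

Sp1–Sp2: 14/31 sites differ → p ≈ 0.451613, d = −0.75 ln(1 − 0.602151) = 0.691262 ≈ 0.691.
Sp1–Sp3: 12/31 sites differ → p ≈ 0.387097, d = −0.75 ln(1 − 0.516129) = 0.544453 ≈ 0.544.
Sp2–Sp3: 10/31 sites differ → p ≈ 0.322581, d = −0.75 ln(1 − 0.430108) = 0.421731 ≈ 0.422.

d(Sp1,Sp2) = 0.691, d(Sp1,Sp3) = 0.544, d(Sp2,Sp3) = 0.422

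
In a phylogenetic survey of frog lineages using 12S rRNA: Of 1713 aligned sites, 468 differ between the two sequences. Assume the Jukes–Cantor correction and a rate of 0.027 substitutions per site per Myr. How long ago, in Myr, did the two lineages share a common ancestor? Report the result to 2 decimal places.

6.29

p = 468/1713 ≈ 0.273205.
d = −(3/4) ln(1 − 4p/3) = −0.75 ln(1 − 0.364273) = −0.75 ln(0.635727)
  = −0.75 × (-0.452986) = 0.339740 substitutions/site.
Under a molecular clock d = 2μt, so t = d/(2μ) = 0.339740 / (2 × 0.027) = 6.29 Myr.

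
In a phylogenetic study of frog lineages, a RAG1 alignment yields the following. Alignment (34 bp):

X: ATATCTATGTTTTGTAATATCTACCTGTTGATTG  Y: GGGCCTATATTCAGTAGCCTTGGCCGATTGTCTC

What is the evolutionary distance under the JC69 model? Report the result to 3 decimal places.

0.918

The sequences differ at 18 of 34 sites, so p = 18/34 ≈ 0.529412.
d = −(3/4) ln(1 − 4p/3) = −0.75 ln(1 − 0.705883) = −0.75 ln(0.294117)
  = −0.75 × (-1.223778) = 0.917834 substitutions/site.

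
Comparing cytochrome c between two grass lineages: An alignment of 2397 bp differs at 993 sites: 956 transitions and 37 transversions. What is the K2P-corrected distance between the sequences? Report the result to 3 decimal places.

0.846

P = 956/2397 ≈ 0.398832 and Q = 37/2397 ≈ 0.015436.
Under the Kimura two-parameter model, d = −½ ln(1 − 2P − Q) − ¼ ln(1 − 2Q).
1 − 2P − Q = 0.1869, giving −½ ln(0.1869) = 0.838591.
1 − 2Q = 0.969128, giving −¼ ln(0.969128) = 0.007840.
d = 0.838591 + 0.007840 = 0.846431.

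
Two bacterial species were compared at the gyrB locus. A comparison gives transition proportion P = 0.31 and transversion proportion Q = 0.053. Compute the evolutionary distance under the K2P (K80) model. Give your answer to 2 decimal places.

Under the Kimura two-parameter model, d = −½ ln(1 − 2P − Q) − ¼ ln(1 − 2Q).
1 − 2P − Q = 0.327, giving −½ ln(0.327) = 0.558898.
1 − 2Q = 0.894, giving −¼ ln(0.894) = 0.028012.
d = 0.558898 + 0.028012 = 0.586910.

0.59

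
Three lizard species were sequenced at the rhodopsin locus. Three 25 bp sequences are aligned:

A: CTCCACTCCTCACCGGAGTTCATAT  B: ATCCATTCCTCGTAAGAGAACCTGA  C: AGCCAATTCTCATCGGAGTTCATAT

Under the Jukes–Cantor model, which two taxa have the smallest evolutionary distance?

A and C

A–B: 11/25 differ, p = 0.440, d = 0.663.
A–C: 5/25 differ, p = 0.200, d = 0.233.
B–C: 11/25 differ, p = 0.440, d = 0.663.
The smallest distance is between A and C.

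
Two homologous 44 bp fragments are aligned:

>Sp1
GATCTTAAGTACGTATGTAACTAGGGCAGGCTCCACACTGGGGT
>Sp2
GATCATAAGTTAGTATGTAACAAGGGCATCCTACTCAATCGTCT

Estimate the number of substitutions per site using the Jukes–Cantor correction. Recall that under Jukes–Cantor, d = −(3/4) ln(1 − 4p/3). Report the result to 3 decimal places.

0.339

The sequences differ at 12 of 44 sites, so p = 12/44 ≈ 0.272727.
d = −(3/4) ln(1 − 4p/3) = −0.75 ln(1 − 0.363636) = −0.75 ln(0.636364)
  = −0.75 × (-0.451985) = 0.338989 substitutions/site.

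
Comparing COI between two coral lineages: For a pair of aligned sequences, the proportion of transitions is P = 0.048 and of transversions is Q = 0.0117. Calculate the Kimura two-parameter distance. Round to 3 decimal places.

0.063

Under the Kimura two-parameter model, d = −½ ln(1 − 2P − Q) − ¼ ln(1 − 2Q).
1 − 2P − Q = 0.8923, giving −½ ln(0.8923) = 0.056976.
1 − 2Q = 0.9766, giving −¼ ln(0.9766) = 0.005920.
d = 0.056976 + 0.005920 = 0.062896.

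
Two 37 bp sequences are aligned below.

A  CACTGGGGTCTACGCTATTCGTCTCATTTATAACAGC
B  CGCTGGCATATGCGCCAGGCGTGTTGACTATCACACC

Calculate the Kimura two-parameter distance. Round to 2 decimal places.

0.59

Of 37 sites, 7 differences are transitions and 8 are transversions, so P = 7/37 ≈ 0.189189 and Q = 8/37 ≈ 0.216216.
Under the Kimura two-parameter model, d = −½ ln(1 − 2P − Q) − ¼ ln(1 − 2Q).
1 − 2P − Q = 0.405406, giving −½ ln(0.405406) = 0.451433.
1 − 2Q = 0.567568, giving −¼ ln(0.567568) = 0.141599.
d = 0.451433 + 0.141599 = 0.593032.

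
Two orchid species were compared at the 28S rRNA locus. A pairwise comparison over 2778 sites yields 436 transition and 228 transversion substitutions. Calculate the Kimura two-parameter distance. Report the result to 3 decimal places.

0.297

P = 436/2778 ≈ 0.156947 and Q = 228/2778 ≈ 0.082073.
Under the Kimura two-parameter model, d = −½ ln(1 − 2P − Q) − ¼ ln(1 − 2Q).
1 − 2P − Q = 0.604033, giving −½ ln(0.604033) = 0.252063.
1 − 2Q = 0.835854, giving −¼ ln(0.835854) = 0.044825.
d = 0.252063 + 0.044825 = 0.296888.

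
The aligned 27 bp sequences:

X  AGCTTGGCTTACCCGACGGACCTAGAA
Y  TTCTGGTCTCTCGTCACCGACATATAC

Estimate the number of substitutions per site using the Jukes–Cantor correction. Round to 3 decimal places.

The sequences differ at 13 of 27 sites, so p = 13/27 ≈ 0.481481.
d = −(3/4) ln(1 − 4p/3) = −0.75 ln(1 − 0.641975) = −0.75 ln(0.358025)
  = −0.75 × (-1.027152) = 0.770364 substitutions/site.

0.770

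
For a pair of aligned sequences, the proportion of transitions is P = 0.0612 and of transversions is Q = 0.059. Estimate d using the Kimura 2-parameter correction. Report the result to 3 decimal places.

0.131

Under the Kimura two-parameter model, d = −½ ln(1 − 2P − Q) − ¼ ln(1 − 2Q).
1 − 2P − Q = 0.8186, giving −½ ln(0.8186) = 0.100080.
1 − 2Q = 0.882, giving −¼ ln(0.882) = 0.031391.
d = 0.100080 + 0.031391 = 0.131471.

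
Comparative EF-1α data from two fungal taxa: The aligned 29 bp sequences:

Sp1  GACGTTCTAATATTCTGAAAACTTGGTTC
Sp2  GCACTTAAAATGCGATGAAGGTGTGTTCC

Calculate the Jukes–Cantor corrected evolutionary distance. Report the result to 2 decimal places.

The sequences differ at 15 of 29 sites, so p = 15/29 ≈ 0.517241.
d = −(3/4) ln(1 − 4p/3) = −0.75 ln(1 − 0.689655) = −0.75 ln(0.310345)
  = −0.75 × (-1.170071) = 0.877553 substitutions/site.

0.88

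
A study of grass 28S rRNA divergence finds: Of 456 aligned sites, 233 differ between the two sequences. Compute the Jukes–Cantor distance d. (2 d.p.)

0.86

p = 233/456 ≈ 0.510965.
d = −(3/4) ln(1 − 4p/3) = −0.75 ln(1 − 0.681287) = −0.75 ln(0.318713)
  = −0.75 × (-1.143464) = 0.857598 substitutions/site.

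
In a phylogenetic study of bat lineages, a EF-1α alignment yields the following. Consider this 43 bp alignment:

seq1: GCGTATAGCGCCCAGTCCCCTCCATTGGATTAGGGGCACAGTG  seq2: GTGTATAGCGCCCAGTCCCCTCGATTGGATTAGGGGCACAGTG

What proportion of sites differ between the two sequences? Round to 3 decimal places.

0.047

The sequences differ at 2 of 43 positions (sites 2, 23).
p = 2/43 = 0.046511… ≈ 0.047 (to 3 d.p.).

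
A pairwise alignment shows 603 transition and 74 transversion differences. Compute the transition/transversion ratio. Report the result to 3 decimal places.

R = 603/74 = 8.148648… ≈ 8.149 (to 3 d.p.).

8.149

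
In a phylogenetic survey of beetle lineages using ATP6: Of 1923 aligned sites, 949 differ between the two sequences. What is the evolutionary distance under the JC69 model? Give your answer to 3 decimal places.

p = 949/1923 ≈ 0.4935.
d = −(3/4) ln(1 − 4p/3) = −0.75 ln(1 − 0.658) = −0.75 ln(0.342)
  = −0.75 × (-1.072945) = 0.804709 substitutions/site.

0.805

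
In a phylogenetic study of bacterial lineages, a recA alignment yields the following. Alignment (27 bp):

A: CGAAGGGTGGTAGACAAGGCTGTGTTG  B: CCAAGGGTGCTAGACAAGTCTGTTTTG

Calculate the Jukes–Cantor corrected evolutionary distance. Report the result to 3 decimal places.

0.165

The sequences differ at 4 of 27 sites (2, 10, 19, 24), so p = 4/27 ≈ 0.148148.
d = −(3/4) ln(1 − 4p/3) = −0.75 ln(1 − 0.197531) = −0.75 ln(0.802469)
  = −0.75 × (-0.220062) = 0.165047 substitutions/site.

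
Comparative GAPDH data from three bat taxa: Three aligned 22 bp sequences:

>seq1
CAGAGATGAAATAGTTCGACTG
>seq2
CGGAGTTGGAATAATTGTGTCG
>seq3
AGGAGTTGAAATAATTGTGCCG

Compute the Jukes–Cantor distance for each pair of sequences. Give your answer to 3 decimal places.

d(seq1,seq2) = 0.591, d(seq1,seq3) = 0.497, d(seq2,seq3) = 0.151

seq1–seq2: 9/22 sites differ → p ≈ 0.409091, d = −0.75 ln(1 − 0.545455) = 0.591344 ≈ 0.591.
seq1–seq3: 8/22 sites differ → p ≈ 0.363636, d = −0.75 ln(1 − 0.484848) = 0.497470 ≈ 0.497.
seq2–seq3: 3/22 sites differ → p ≈ 0.136364, d = −0.75 ln(1 − 0.181819) = 0.150504 ≈ 0.151.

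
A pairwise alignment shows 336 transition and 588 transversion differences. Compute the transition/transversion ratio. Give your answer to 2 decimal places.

0.57

R = 336/588 = 0.571428… ≈ 0.57 (to 2 d.p.).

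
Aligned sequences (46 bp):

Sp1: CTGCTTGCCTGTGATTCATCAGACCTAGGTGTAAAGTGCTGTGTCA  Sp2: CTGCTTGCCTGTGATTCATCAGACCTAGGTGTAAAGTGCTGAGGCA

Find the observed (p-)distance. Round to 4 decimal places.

0.0435

The sequences differ at 2 of 46 positions (sites 42, 44).
p = 2/46 = 0.043478… ≈ 0.0435 (to 4 d.p.).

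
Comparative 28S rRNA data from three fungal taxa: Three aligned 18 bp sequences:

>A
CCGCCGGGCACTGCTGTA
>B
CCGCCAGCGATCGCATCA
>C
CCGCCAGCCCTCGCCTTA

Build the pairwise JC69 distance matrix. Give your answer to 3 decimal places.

A–B: 8/18 sites differ → p ≈ 0.444444, d = −0.75 ln(1 − 0.592592) = 0.673455 ≈ 0.673.
A–C: 7/18 sites differ → p ≈ 0.388889, d = −0.75 ln(1 − 0.518519) = 0.548166 ≈ 0.548.
B–C: 4/18 sites differ → p ≈ 0.222222, d = −0.75 ln(1 − 0.296296) = 0.263548 ≈ 0.264.

d(A,B) = 0.673, d(A,C) = 0.548, d(B,C) = 0.264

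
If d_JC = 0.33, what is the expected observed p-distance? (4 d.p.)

p = (3/4)(1 − e^(−4d/3)) = 0.75 × (1 − e^(-0.44)) = 0.75 × (1 − 0.644036) = 0.266973.

0.2670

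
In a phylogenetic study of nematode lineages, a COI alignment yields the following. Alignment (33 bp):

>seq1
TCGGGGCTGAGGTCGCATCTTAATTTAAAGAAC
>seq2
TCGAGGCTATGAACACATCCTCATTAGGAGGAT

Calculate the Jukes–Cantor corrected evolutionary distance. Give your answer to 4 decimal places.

The sequences differ at 13 of 33 sites, so p = 13/33 ≈ 0.393939.
d = −(3/4) ln(1 − 4p/3) = −0.75 ln(1 − 0.525252) = −0.75 ln(0.474748)
  = −0.75 × (-0.744971) = 0.558728 substitutions/site.

0.5587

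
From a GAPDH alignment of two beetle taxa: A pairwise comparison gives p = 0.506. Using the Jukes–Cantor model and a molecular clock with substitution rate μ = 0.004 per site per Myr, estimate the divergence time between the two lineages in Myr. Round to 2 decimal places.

105.27

d = −(3/4) ln(1 − 4p/3) = −0.75 ln(1 − 0.674667) = −0.75 ln(0.325333)
  = −0.75 × (-1.122906) = 0.842180 substitutions/site.
Under a molecular clock d = 2μt, so t = d/(2μ) = 0.842180 / (2 × 0.004) = 105.27 Myr.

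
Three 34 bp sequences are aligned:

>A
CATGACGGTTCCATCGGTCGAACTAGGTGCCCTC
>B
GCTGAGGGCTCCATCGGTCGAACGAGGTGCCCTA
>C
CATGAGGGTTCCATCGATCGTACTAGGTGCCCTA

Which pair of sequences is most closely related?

A–B: 6/34 differ, p = 0.176, d = 0.201.
A–C: 4/34 differ, p = 0.118, d = 0.128.
B–C: 6/34 differ, p = 0.176, d = 0.201.
The smallest distance is between A and C.

A and C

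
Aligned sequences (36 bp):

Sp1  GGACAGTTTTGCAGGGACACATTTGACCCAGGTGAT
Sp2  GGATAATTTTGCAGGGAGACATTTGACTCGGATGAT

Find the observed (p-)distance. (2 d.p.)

The sequences differ at 6 of 36 positions (sites 4, 6, 18, 28, 30, 32).
p = 6/36 = 0.166666… ≈ 0.17 (to 2 d.p.).

0.17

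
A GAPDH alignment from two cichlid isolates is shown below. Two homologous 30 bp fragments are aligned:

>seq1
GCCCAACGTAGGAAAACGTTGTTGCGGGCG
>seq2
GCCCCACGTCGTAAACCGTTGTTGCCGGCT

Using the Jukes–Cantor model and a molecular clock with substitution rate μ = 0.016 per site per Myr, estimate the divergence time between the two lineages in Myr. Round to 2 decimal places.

The sequences differ at 6 of 30 sites (5, 10, 12, 16, 26, 30), so p = 6/30 = 0.2.
d = −(3/4) ln(1 − 4p/3) = −0.75 ln(1 − 0.266667) = −0.75 ln(0.733333)
  = −0.75 × (-0.310155) = 0.232616 substitutions/site.
Under a molecular clock d = 2μt, so t = d/(2μ) = 0.232616 / (2 × 0.016) = 7.27 Myr.

7.27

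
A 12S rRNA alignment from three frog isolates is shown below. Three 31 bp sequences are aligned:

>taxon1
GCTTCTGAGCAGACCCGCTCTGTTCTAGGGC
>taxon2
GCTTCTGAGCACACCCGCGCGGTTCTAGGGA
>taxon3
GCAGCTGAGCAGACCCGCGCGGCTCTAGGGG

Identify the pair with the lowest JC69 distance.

taxon1 and taxon2

taxon1–taxon2: 4/31 differ, p = 0.129, d = 0.142.
taxon1–taxon3: 6/31 differ, p = 0.194, d = 0.224.
taxon2–taxon3: 5/31 differ, p = 0.161, d = 0.182.
The smallest distance is between taxon1 and taxon2.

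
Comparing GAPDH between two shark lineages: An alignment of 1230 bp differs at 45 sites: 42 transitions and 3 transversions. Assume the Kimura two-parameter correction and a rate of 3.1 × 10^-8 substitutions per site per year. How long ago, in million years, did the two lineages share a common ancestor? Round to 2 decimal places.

P = 42/1230 ≈ 0.034146 and Q = 3/1230 ≈ 0.002439.
Under the Kimura two-parameter model, d = −½ ln(1 − 2P − Q) − ¼ ln(1 − 2Q).
1 − 2P − Q = 0.929269, giving −½ ln(0.929269) = 0.036679.
1 − 2Q = 0.995122, giving −¼ ln(0.995122) = 0.001222.
d = 0.036679 + 0.001222 = 0.037901.
Under a molecular clock d = 2μt, so t = d/(2μ) = 0.037901 / (2 × 3.1 × 10^-8) = 0.61 million years.

0.61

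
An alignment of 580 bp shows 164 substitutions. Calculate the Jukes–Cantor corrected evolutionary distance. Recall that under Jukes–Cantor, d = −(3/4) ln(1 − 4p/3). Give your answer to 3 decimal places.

0.355

p = 164/580 ≈ 0.282759.
d = −(3/4) ln(1 − 4p/3) = −0.75 ln(1 − 0.377012) = −0.75 ln(0.622988)
  = −0.75 × (-0.473228) = 0.354921 substitutions/site.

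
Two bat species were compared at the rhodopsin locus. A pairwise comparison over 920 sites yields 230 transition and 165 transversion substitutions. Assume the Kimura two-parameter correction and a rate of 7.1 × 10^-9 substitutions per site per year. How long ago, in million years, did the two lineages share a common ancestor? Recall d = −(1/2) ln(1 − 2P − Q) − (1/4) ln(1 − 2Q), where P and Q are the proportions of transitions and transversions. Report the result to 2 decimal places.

P = 230/920 = 0.25 and Q = 165/920 ≈ 0.179348.
Under the Kimura two-parameter model, d = −½ ln(1 − 2P − Q) − ¼ ln(1 − 2Q).
1 − 2P − Q = 0.320652, giving −½ ln(0.320652) = 0.568699.
1 − 2Q = 0.641304, giving −¼ ln(0.641304) = 0.111063.
d = 0.568699 + 0.111063 = 0.679762.
Under a molecular clock d = 2μt, so t = d/(2μ) = 0.679762 / (2 × 7.1 × 10^-9) = 47.87 million years.

47.87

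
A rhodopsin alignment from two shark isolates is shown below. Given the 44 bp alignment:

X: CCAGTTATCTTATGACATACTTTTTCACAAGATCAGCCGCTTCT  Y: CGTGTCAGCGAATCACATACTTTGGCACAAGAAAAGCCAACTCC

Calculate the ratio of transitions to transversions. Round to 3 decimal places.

0.364

Transitions are A↔G and C↔T; transversions are all other mismatches.
Transitions: 4. Transversions: 11.
R = 4/11 = 0.363636… ≈ 0.364 (to 3 d.p.).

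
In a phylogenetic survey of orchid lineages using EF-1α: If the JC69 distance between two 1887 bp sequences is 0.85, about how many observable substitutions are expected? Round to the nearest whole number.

960

Invert JC69: p = (3/4)(1 − e^(−4d/3)) = 0.75 × (1 − e^(-1.133333)) = 0.75 × (1 − 0.321958) = 0.508532.
Expected differing sites = pL ≈ 0.508532 × 1887 = 959.599884 ≈ 960.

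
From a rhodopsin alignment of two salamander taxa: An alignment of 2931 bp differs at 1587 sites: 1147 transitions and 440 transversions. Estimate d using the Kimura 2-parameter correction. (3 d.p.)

1.439

P = 1147/2931 ≈ 0.391334 and Q = 440/2931 ≈ 0.150119.
Under the Kimura two-parameter model, d = −½ ln(1 − 2P − Q) − ¼ ln(1 − 2Q).
1 − 2P − Q = 0.067213, giving −½ ln(0.067213) = 1.349944.
1 − 2Q = 0.699762, giving −¼ ln(0.699762) = 0.089254.
d = 1.349944 + 0.089254 = 1.439198.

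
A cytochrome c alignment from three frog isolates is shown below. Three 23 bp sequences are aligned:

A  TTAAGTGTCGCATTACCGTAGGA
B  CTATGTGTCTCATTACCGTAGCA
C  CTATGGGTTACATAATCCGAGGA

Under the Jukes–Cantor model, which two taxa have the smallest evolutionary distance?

A–B: 4/23 differ, p = 0.174, d = 0.198.
A–C: 9/23 differ, p = 0.391, d = 0.553.
B–C: 8/23 differ, p = 0.348, d = 0.467.
The smallest distance is between A and B.

A and B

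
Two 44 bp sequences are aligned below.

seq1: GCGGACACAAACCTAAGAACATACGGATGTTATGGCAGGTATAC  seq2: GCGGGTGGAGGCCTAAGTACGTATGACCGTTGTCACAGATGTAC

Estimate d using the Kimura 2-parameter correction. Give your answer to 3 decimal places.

Of 44 sites, 13 differences are transitions and 4 are transversions, so P = 13/44 ≈ 0.295455 and Q = 4/44 ≈ 0.090909.
Under the Kimura two-parameter model, d = −½ ln(1 − 2P − Q) − ¼ ln(1 − 2Q).
1 − 2P − Q = 0.318181, giving −½ ln(0.318181) = 0.572567.
1 − 2Q = 0.818182, giving −¼ ln(0.818182) = 0.050168.
d = 0.572567 + 0.050168 = 0.622735.

0.623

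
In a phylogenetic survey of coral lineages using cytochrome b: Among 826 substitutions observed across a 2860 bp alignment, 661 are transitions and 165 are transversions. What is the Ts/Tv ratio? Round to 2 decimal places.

R = 661/165 = 4.006060… ≈ 4.01 (to 2 d.p.).

4.01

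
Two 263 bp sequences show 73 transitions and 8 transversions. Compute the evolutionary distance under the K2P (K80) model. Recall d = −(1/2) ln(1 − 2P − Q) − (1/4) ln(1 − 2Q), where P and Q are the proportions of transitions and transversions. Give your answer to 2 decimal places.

P = 73/263 ≈ 0.277567 and Q = 8/263 ≈ 0.030418.
Under the Kimura two-parameter model, d = −½ ln(1 − 2P − Q) − ¼ ln(1 − 2Q).
1 − 2P − Q = 0.414448, giving −½ ln(0.414448) = 0.440404.
1 − 2Q = 0.939164, giving −¼ ln(0.939164) = 0.015691.
d = 0.440404 + 0.015691 = 0.456095.

0.46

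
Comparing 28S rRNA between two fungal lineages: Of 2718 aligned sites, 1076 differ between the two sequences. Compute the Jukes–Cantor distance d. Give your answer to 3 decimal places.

p = 1076/2718 ≈ 0.395879.
d = −(3/4) ln(1 − 4p/3) = −0.75 ln(1 − 0.527839) = −0.75 ln(0.472161)
  = −0.75 × (-0.750435) = 0.562826 substitutions/site.

0.563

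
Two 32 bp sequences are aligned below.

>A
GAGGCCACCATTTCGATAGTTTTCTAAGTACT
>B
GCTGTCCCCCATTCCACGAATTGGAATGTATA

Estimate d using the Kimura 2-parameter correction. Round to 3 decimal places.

0.928

Of 32 sites, 5 differences are transitions and 12 are transversions, so P = 5/32 = 0.15625 and Q = 12/32 = 0.375.
Under the Kimura two-parameter model, d = −½ ln(1 − 2P − Q) − ¼ ln(1 − 2Q).
1 − 2P − Q = 0.3125, giving −½ ln(0.3125) = 0.581575.
1 − 2Q = 0.25, giving −¼ ln(0.25) = 0.346574.
d = 0.581575 + 0.346574 = 0.928149.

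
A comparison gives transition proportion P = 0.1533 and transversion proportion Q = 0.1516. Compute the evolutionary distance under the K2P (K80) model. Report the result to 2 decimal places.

Under the Kimura two-parameter model, d = −½ ln(1 − 2P − Q) − ¼ ln(1 − 2Q).
1 − 2P − Q = 0.5418, giving −½ ln(0.5418) = 0.306429.
1 − 2Q = 0.6968, giving −¼ ln(0.6968) = 0.090314.
d = 0.306429 + 0.090314 = 0.396743.

0.40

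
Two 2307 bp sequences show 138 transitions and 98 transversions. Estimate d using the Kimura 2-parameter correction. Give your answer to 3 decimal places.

P = 138/2307 ≈ 0.059818 and Q = 98/2307 ≈ 0.042479.
Under the Kimura two-parameter model, d = −½ ln(1 − 2P − Q) − ¼ ln(1 − 2Q).
1 − 2P − Q = 0.837885, giving −½ ln(0.837885) = 0.088437.
1 − 2Q = 0.915042, giving −¼ ln(0.915042) = 0.022196.
d = 0.088437 + 0.022196 = 0.110633.

0.111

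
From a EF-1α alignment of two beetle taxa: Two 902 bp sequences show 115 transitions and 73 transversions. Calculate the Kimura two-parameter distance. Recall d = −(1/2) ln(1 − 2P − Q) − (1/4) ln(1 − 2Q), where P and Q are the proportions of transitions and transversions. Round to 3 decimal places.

0.249

P = 115/902 ≈ 0.127494 and Q = 73/902 ≈ 0.080931.
Under the Kimura two-parameter model, d = −½ ln(1 − 2P − Q) − ¼ ln(1 − 2Q).
1 − 2P − Q = 0.664081, giving −½ ln(0.664081) = 0.204676.
1 − 2Q = 0.838138, giving −¼ ln(0.838138) = 0.044143.
d = 0.204676 + 0.044143 = 0.248819.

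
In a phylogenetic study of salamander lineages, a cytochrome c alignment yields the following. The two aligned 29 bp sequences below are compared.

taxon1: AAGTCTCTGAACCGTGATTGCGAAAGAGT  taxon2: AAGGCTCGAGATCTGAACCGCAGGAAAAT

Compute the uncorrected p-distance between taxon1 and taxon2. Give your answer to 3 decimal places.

The sequences differ at 15 of 29 positions.
p = 15/29 = 0.517241… ≈ 0.517 (to 3 d.p.).

0.517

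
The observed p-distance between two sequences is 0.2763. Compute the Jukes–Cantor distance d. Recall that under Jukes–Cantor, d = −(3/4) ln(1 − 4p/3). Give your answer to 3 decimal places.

0.345

d = −(3/4) ln(1 − 4p/3) = −0.75 ln(1 − 0.3684) = −0.75 ln(0.6316)
  = −0.75 × (-0.459499) = 0.344624 substitutions/site.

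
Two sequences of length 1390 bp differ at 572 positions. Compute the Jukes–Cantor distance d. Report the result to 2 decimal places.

0.60

p = 572/1390 ≈ 0.411511.
d = −(3/4) ln(1 − 4p/3) = −0.75 ln(1 − 0.548681) = −0.75 ln(0.451319)
  = −0.75 × (-0.795581) = 0.596686 substitutions/site.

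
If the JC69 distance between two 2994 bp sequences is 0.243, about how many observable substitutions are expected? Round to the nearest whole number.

Invert JC69: p = (3/4)(1 − e^(−4d/3)) = 0.75 × (1 − e^(-0.324)) = 0.75 × (1 − 0.723250) = 0.207563.
Expected differing sites = pL ≈ 0.207563 × 2994 = 621.443622 ≈ 621.

621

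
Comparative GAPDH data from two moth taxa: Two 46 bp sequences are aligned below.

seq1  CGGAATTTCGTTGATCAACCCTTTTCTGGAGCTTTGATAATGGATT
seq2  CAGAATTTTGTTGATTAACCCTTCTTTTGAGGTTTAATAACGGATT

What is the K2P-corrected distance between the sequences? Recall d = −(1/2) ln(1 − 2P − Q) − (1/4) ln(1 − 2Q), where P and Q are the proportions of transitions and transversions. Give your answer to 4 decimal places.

Of 46 sites, 7 differences are transitions and 2 are transversions, so P = 7/46 ≈ 0.152174 and Q = 2/46 ≈ 0.043478.
Under the Kimura two-parameter model, d = −½ ln(1 − 2P − Q) − ¼ ln(1 − 2Q).
1 − 2P − Q = 0.652174, giving −½ ln(0.652174) = 0.213722.
1 − 2Q = 0.913044, giving −¼ ln(0.913044) = 0.022743.
d = 0.213722 + 0.022743 = 0.236465.

0.2365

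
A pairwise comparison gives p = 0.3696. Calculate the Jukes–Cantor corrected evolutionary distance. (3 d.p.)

0.509

d = −(3/4) ln(1 − 4p/3) = −0.75 ln(1 − 0.4928) = −0.75 ln(0.5072)
  = −0.75 × (-0.678850) = 0.509138 substitutions/site.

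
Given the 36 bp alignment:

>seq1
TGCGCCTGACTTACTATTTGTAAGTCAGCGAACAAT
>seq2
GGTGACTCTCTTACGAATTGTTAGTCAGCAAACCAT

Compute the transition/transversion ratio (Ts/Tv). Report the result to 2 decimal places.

0.25

Transitions are A↔G and C↔T; transversions are all other mismatches.
Transitions: 2. Transversions: 8.
R = 2/8 = 0.25.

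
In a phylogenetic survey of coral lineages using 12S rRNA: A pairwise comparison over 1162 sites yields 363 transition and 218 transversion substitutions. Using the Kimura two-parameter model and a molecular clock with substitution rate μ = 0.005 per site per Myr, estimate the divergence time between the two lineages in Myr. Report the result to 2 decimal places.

95.43

P = 363/1162 ≈ 0.312392 and Q = 218/1162 ≈ 0.187608.
Under the Kimura two-parameter model, d = −½ ln(1 − 2P − Q) − ¼ ln(1 − 2Q).
1 − 2P − Q = 0.187608, giving −½ ln(0.187608) = 0.836700.
1 − 2Q = 0.624784, giving −¼ ln(0.624784) = 0.117587.
d = 0.836700 + 0.117587 = 0.954287.
Under a molecular clock d = 2μt, so t = d/(2μ) = 0.954287 / (2 × 0.005) = 95.43 Myr.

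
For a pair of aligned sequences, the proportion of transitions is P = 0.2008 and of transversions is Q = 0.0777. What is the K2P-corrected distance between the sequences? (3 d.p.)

0.369

Under the Kimura two-parameter model, d = −½ ln(1 − 2P − Q) − ¼ ln(1 − 2Q).
1 − 2P − Q = 0.5207, giving −½ ln(0.5207) = 0.326291.
1 − 2Q = 0.8446, giving −¼ ln(0.8446) = 0.042223.
d = 0.326291 + 0.042223 = 0.368514.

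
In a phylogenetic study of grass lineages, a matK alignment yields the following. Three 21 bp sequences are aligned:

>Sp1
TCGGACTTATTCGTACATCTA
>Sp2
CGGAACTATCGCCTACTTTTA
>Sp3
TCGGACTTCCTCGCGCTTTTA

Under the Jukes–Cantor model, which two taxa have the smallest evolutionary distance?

Sp1–Sp2: 10/21 differ, p = 0.476, d = 0.756.
Sp1–Sp3: 6/21 differ, p = 0.286, d = 0.360.
Sp2–Sp3: 9/21 differ, p = 0.429, d = 0.635.
The smallest distance is between Sp1 and Sp3.

Sp1 and Sp3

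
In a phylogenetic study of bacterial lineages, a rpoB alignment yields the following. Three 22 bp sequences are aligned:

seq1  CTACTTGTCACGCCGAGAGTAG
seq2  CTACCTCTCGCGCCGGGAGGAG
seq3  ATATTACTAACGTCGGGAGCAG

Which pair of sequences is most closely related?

seq1 and seq2

seq1–seq2: 5/22 differ, p = 0.227, d = 0.271.
seq1–seq3: 8/22 differ, p = 0.364, d = 0.497.
seq2–seq3: 8/22 differ, p = 0.364, d = 0.497.
The smallest distance is between seq1 and seq2.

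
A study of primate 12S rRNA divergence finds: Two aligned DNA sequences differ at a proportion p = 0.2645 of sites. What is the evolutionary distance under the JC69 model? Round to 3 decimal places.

d = −(3/4) ln(1 − 4p/3) = −0.75 ln(1 − 0.352667) = −0.75 ln(0.647333)
  = −0.75 × (-0.434894) = 0.326171 substitutions/site.

0.326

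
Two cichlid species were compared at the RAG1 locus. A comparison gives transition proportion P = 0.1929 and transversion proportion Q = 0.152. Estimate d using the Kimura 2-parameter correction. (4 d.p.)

0.4765

Under the Kimura two-parameter model, d = −½ ln(1 − 2P − Q) − ¼ ln(1 − 2Q).
1 − 2P − Q = 0.4622, giving −½ ln(0.4622) = 0.385879.
1 − 2Q = 0.696, giving −¼ ln(0.696) = 0.090601.
d = 0.385879 + 0.090601 = 0.476480.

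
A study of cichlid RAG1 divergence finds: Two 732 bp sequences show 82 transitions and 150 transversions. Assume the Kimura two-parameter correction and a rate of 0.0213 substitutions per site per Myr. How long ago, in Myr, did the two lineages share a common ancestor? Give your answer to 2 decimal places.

9.67

P = 82/732 ≈ 0.112022 and Q = 150/732 ≈ 0.204918.
Under the Kimura two-parameter model, d = −½ ln(1 − 2P − Q) − ¼ ln(1 − 2Q).
1 − 2P − Q = 0.571038, giving −½ ln(0.571038) = 0.280150.
1 − 2Q = 0.590164, giving −¼ ln(0.590164) = 0.131839.
d = 0.280150 + 0.131839 = 0.411989.
Under a molecular clock d = 2μt, so t = d/(2μ) = 0.411989 / (2 × 0.0213) = 9.67 Myr.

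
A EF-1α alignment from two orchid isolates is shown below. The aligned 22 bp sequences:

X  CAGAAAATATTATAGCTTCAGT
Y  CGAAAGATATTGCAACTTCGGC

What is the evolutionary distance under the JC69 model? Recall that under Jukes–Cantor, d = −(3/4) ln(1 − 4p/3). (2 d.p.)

The sequences differ at 8 of 22 sites (2, 3, 6, 12, 13, 15, 20, 22), so p = 8/22 ≈ 0.363636.
d = −(3/4) ln(1 − 4p/3) = −0.75 ln(1 − 0.484848) = −0.75 ln(0.515152)
  = −0.75 × (-0.663293) = 0.497470 substitutions/site.

0.50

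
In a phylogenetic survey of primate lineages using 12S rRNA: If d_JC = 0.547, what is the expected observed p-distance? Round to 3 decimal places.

p = (3/4)(1 − e^(−4d/3)) = 0.75 × (1 − e^(-0.729333)) = 0.75 × (1 − 0.482231) = 0.388327.

0.388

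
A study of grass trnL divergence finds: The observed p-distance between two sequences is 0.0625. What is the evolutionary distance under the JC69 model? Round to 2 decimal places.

0.07

d = −(3/4) ln(1 − 4p/3) = −0.75 ln(1 − 0.083333) = −0.75 ln(0.916667)
  = −0.75 × (-0.087011) = 0.065258 substitutions/site.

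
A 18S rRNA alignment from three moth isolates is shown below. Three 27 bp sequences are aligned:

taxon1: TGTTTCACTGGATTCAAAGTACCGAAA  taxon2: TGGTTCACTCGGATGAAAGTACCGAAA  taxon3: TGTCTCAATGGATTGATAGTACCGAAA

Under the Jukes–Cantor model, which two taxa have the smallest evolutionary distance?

taxon1–taxon2: 5/27 differ, p = 0.185, d = 0.213.
taxon1–taxon3: 4/27 differ, p = 0.148, d = 0.165.
taxon2–taxon3: 7/27 differ, p = 0.259, d = 0.318.
The smallest distance is between taxon1 and taxon3.

taxon1 and taxon3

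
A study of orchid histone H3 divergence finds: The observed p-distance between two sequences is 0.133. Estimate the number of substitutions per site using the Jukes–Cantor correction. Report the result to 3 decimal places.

0.146

d = −(3/4) ln(1 − 4p/3) = −0.75 ln(1 − 0.177333) = −0.75 ln(0.822667)
  = −0.75 × (-0.195204) = 0.146403 substitutions/site.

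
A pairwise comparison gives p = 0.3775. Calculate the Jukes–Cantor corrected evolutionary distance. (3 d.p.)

0.525

d = −(3/4) ln(1 − 4p/3) = −0.75 ln(1 − 0.503333) = −0.75 ln(0.496667)
  = −0.75 × (-0.699835) = 0.524876 substitutions/site.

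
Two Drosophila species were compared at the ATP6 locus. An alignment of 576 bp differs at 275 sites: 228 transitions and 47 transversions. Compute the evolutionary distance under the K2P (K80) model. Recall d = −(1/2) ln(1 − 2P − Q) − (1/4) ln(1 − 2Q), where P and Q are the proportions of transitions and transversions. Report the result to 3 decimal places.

1.077

P = 228/576 ≈ 0.395833 and Q = 47/576 ≈ 0.081597.
Under the Kimura two-parameter model, d = −½ ln(1 − 2P − Q) − ¼ ln(1 − 2Q).
1 − 2P − Q = 0.126737, giving −½ ln(0.126737) = 1.032821.
1 − 2Q = 0.836806, giving −¼ ln(0.836806) = 0.044541.
d = 1.032821 + 0.044541 = 1.077362.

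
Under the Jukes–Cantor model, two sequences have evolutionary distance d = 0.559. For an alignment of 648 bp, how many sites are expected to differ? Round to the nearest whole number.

255

Invert JC69: p = (3/4)(1 − e^(−4d/3)) = 0.75 × (1 − e^(-0.745333)) = 0.75 × (1 − 0.474576) = 0.394068.
Expected differing sites = pL ≈ 0.394068 × 648 = 255.356064 ≈ 255.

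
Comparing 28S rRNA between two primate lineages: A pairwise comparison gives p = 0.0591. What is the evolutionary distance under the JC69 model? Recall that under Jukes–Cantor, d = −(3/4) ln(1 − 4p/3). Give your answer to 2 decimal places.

d = −(3/4) ln(1 − 4p/3) = −0.75 ln(1 − 0.0788) = −0.75 ln(0.9212)
  = −0.75 × (-0.082078) = 0.061559 substitutions/site.

0.06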